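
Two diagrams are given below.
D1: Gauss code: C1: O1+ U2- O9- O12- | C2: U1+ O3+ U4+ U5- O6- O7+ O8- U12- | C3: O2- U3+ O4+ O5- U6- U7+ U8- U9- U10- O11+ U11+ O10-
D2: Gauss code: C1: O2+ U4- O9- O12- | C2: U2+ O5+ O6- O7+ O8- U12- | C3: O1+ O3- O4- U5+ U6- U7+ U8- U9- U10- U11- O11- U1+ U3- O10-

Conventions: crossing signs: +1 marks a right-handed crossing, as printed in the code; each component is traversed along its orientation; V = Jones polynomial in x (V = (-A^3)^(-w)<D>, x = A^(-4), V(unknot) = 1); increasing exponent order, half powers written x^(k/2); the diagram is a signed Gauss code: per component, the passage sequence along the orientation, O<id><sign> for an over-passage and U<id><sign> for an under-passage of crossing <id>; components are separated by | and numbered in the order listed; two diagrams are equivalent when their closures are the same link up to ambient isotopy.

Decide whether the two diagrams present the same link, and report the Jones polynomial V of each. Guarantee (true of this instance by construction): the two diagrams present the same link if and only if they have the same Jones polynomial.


equivalent: yes
D1 (bracket A^-6 + A^-2 + A^2 + A^6; 12 crossings at w = -2): V = x^-3 + x^-2 + x^-1 + 1
D2 (bracket A^-12 + A^-8 + A^-4 + 1; 12 crossings at w = -4): V = x^-3 + x^-2 + x^-1 + 1
key observation: all 2 diagrams share one V(x), hence one class


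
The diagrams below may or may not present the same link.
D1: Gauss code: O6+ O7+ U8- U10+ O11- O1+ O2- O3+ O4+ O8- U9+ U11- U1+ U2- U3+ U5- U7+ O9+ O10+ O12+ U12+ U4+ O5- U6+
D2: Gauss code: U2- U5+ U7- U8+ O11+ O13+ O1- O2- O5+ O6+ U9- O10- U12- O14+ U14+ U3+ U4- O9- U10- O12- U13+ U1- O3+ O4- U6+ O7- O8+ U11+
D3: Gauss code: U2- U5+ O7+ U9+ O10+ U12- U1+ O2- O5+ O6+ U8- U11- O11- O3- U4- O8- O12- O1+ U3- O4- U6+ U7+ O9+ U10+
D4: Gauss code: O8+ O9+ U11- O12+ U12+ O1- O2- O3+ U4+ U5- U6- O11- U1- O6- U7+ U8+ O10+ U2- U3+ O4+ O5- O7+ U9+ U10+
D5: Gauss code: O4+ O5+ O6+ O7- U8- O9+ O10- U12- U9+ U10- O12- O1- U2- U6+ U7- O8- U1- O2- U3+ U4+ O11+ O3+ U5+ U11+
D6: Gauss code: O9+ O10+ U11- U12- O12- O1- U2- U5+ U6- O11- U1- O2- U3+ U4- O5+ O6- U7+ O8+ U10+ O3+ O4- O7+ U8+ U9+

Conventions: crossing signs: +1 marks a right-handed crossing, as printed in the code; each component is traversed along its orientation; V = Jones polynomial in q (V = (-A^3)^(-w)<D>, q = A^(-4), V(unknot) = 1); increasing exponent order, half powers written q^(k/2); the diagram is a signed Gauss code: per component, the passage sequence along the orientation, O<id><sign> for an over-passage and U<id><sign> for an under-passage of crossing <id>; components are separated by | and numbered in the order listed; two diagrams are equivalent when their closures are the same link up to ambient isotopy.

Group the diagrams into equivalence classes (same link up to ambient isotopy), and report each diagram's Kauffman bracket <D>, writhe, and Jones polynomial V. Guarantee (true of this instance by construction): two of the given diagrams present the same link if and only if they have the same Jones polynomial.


equivalence classes: {D1} | {D2} | {D3, D4, D5, D6}
D1 (bracket A^12; 12 crossings at w = +4): V = 1
V(D2) = -q^-4 + q^-3 + q^-1  (w 0, c 14, <D> = A^4 + A^12 - A^16)
V(D3) = -q^-3 + q^-2 - q^-1 + 3 - q + q^2 - q^3  [12 crossings, <D> = -A^-12 + A^-8 - A^-4 + 3 - A^4 + A^8 - A^12, w = 0]
V(D4) = -q^-3 + q^-2 - q^-1 + 3 - q + q^2 - q^3  (w +2, c 12, <D> = -A^-6 + A^-2 - A^2 + 3A^6 - A^10 + A^14 - A^18)
D5 (bracket -A^-12 + A^-8 - A^-4 + 3 - A^4 + A^8 - A^12; 12 crossings at w = 0): V = -q^-3 + q^-2 - q^-1 + 3 - q + q^2 - q^3
V(D6) = -q^-3 + q^-2 - q^-1 + 3 - q + q^2 - q^3  [12 crossings, <D> = -A^-12 + A^-8 - A^-4 + 3 - A^4 + A^8 - A^12, w = 0]
key observation: comparing 6 Jones polynomials yields 3 groups


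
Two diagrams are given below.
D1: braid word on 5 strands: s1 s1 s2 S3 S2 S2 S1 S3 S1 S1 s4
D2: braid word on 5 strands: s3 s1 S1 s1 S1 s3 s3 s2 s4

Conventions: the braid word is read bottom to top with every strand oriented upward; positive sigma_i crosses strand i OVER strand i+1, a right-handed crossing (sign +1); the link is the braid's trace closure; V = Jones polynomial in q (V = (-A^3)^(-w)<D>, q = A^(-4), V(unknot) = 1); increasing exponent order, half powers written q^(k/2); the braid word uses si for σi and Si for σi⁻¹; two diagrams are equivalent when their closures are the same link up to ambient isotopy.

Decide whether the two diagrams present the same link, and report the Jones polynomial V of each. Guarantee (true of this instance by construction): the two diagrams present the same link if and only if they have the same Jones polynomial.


same link: no
V(D1) = -q^(-9/2) - q^(-5/2) + q^(-3/2) - q^(-1/2)  [11 crossings, <D> = A^-7 - A^-3 + A + A^9, w = -3]
V(D2) = -q^(1/2) - q^(3/2) - q^(5/2) + q^(9/2)  (w +5, c 9, <D> = -A^-3 + A^5 + A^9 + A^13)
note: V(q) takes 2 values over 2 diagrams, fixing the grouping


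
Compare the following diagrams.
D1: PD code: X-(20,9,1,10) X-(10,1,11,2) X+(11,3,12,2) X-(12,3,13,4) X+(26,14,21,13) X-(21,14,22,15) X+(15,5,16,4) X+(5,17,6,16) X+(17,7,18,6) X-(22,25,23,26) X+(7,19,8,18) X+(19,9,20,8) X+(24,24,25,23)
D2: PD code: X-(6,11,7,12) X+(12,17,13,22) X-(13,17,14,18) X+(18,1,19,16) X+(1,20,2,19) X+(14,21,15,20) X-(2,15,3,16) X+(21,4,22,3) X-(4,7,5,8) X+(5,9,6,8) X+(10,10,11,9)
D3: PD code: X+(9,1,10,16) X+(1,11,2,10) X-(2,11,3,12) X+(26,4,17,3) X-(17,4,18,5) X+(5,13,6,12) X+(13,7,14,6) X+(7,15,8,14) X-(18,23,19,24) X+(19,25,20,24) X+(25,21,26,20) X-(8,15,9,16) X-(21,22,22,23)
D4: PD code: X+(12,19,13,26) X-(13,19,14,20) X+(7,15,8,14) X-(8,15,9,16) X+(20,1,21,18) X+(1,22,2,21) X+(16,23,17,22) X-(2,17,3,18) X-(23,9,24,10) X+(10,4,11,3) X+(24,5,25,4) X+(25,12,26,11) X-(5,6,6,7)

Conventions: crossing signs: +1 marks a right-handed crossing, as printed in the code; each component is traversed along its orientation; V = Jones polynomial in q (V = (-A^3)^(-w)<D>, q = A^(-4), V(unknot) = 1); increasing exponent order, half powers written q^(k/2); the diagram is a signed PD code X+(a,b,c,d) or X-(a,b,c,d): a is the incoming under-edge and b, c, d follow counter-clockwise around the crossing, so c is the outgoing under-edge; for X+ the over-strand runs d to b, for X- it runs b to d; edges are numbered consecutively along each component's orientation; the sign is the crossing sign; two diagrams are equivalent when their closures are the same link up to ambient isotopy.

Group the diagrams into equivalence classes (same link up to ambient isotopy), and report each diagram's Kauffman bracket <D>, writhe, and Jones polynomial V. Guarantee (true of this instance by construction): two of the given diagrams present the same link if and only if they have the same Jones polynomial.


classes: {D1, D3} | {D2, D4}
V(D1) = -q^(1/2) - q^(3/2) - q^(5/2) + q^(9/2)  [13 crossings, <D> = -A^-9 + A^-1 + A^3 + A^7, w = +3]
D2 (bracket A^-9 + A^-1 - A^3 + A^7; 11 crossings at w = +3): V = -q^(1/2) + q^(3/2) - q^(5/2) - q^(9/2)
V(D3) = -q^(1/2) - q^(3/2) - q^(5/2) + q^(9/2)  (w +3, c 13, <D> = -A^-9 + A^-1 + A^3 + A^7)
V(D4) = -q^(1/2) + q^(3/2) - q^(5/2) - q^(9/2)  (w +3, c 13, <D> = A^-9 + A^-1 - A^3 + A^7)
note: 2 classes among 4 diagrams; unequal V(q) rules out equality


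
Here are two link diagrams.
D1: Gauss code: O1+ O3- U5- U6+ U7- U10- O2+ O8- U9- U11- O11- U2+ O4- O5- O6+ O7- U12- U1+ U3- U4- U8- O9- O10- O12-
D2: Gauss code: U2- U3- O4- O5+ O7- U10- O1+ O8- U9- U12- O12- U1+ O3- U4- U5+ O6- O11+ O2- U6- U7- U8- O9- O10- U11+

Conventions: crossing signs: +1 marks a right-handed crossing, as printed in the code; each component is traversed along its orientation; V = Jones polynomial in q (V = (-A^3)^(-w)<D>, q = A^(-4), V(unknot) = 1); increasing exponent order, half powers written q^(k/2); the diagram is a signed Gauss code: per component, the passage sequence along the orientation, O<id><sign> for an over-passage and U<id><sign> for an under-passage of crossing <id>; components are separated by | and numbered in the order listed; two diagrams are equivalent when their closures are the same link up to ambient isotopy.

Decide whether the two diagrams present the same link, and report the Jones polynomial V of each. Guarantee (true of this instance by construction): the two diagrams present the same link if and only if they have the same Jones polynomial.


equivalent: yes
V(D1) = -q^-6 + q^-5 - q^-4 + 2q^-3 - q^-2 + q^-1  (w -6, c 12, <D> = A^-14 - A^-10 + 2A^-6 - A^-2 + A^2 - A^6)
V(D2) = -q^-6 + q^-5 - q^-4 + 2q^-3 - q^-2 + q^-1  (w -6, c 12, <D> = A^-14 - A^-10 + 2A^-6 - A^-2 + A^2 - A^6)
why: all 2 diagrams share one V(q), hence one class


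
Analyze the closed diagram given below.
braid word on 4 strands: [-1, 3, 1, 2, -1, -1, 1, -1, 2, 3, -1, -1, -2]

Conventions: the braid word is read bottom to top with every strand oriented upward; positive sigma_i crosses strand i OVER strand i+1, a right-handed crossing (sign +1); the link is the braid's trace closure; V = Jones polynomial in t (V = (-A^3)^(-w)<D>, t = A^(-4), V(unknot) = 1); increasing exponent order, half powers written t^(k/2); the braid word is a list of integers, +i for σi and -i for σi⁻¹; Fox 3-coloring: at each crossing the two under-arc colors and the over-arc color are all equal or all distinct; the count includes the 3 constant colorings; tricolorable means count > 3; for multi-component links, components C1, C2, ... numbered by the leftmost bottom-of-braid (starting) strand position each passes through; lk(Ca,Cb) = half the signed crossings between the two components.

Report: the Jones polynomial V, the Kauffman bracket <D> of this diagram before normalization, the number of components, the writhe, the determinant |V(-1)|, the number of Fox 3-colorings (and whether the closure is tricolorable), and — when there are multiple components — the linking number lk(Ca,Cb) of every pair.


Jones polynomial: V(t) = t^-5 - 2t^-4 + 3t^-3 - 3t^-2 + 4t^-1 - 2 + 3t - t^2 + t^3
<D> = -A^-15 + A^-11 - 3A^-7 + 2A^-3 - 4A + 3A^5 - 3A^9 + 2A^13 - A^17; writhe -1
components 3, writhe -1 (13 crossings)
linking number lk(C1,C2) = -1
lk(C1,C3): -1
lk(C2,C3) = +2
3-colorings: 3 of 3^13, det 20 — not tricolorable
note: inverse pairs cancel, leaving σ1⁻¹ σ3 σ1 σ2 σ1⁻¹ σ1⁻¹ σ2 σ3 σ1⁻¹ σ1⁻¹ σ2⁻¹


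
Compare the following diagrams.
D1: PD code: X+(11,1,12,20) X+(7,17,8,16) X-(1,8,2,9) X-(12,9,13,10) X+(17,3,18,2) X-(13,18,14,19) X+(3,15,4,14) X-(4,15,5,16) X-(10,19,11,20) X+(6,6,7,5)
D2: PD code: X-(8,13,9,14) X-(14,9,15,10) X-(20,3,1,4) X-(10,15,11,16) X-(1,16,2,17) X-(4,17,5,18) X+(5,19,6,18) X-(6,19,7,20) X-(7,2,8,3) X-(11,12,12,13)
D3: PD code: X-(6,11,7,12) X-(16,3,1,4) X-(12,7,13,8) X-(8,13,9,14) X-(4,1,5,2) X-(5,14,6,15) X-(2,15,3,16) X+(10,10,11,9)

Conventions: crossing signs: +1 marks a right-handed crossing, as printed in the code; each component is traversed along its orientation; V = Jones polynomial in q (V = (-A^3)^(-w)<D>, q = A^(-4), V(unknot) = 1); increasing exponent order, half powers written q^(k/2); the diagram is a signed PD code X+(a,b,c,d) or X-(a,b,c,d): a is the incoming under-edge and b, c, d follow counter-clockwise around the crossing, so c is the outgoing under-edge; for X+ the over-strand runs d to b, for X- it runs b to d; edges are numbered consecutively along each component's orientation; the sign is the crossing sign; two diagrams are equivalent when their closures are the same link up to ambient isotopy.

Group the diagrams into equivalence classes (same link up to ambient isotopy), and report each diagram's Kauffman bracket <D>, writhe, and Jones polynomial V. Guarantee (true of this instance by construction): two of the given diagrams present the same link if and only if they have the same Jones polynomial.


equivalence classes: {D1} | {D2, D3}
D1 (bracket A^-8 - A^-4 + 1 - A^4 + A^8; 10 crossings at w = 0): V = q^-2 - q^-1 + 1 - q + q^2
V(D2) = q^-8 - 2q^-7 + q^-6 - 2q^-5 + 2q^-4 + q^-2  [10 crossings, <D> = A^-16 + 2A^-8 - 2A^-4 + 1 - 2A^4 + A^8, w = -8]
V(D3) = q^-8 - 2q^-7 + q^-6 - 2q^-5 + 2q^-4 + q^-2  (w -6, c 8, <D> = A^-10 + 2A^-2 - 2A^2 + A^6 - 2A^10 + A^14)
observation: 2 values of V(q) split the 3 diagrams


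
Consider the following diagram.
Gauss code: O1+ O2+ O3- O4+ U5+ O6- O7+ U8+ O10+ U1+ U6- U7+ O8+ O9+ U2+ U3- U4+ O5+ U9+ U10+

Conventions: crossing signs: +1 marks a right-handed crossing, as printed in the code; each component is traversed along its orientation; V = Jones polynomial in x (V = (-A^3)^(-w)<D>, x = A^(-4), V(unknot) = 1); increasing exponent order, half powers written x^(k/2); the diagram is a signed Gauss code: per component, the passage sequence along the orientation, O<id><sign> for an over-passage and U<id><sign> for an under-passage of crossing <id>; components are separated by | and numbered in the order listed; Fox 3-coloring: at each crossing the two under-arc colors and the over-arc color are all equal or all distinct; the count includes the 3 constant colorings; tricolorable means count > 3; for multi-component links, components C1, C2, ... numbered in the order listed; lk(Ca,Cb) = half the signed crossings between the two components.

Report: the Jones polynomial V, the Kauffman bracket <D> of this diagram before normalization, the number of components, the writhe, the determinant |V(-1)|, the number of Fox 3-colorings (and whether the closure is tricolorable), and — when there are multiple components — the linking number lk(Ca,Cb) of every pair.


V = x^2 + x^4 - x^5 + x^6 - x^7
<D> = -A^-10 + A^-6 - A^-2 + A^2 + A^10 (w = +6)
1 component over 10 crossings, w = +6
3 Fox colorings among 3^10, |V(-1)| = 5: not tricolorable
why: the span of V is 5, forcing >= 5 crossings in any diagram


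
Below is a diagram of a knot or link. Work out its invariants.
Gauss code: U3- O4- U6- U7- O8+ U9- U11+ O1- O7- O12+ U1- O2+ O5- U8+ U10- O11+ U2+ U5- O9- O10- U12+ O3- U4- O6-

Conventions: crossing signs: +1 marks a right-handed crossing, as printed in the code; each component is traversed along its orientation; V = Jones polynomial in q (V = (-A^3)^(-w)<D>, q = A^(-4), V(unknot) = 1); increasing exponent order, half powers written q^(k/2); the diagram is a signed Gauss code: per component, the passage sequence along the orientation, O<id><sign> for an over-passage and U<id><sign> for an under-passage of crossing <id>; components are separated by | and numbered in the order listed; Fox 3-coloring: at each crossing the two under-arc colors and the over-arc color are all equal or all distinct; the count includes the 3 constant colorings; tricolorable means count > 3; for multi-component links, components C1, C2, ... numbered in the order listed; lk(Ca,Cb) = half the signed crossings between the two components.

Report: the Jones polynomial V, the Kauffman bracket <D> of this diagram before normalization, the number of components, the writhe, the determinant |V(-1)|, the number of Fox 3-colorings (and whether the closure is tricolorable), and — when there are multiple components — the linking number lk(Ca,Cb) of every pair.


V(q) = -q^-4 + q^-3 + q^-1
bracket: A^-8 + 1 - A^4, w = -4
1 component, writhe -4, over 12 crossings
det 3, colorings 9 of 3^12 — tricolorable
observation: V spans 3 powers of q: at least 3 crossings in any diagram


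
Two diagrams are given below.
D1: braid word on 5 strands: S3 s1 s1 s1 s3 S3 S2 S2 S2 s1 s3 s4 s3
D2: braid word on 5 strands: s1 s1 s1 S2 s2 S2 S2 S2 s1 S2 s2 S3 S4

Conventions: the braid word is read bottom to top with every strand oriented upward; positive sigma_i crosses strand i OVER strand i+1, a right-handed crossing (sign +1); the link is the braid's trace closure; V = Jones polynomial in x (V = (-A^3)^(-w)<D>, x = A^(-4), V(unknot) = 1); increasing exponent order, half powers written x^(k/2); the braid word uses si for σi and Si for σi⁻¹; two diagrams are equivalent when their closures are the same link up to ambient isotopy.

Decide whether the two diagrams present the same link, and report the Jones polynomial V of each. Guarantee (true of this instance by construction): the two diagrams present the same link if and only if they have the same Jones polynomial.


equivalent: yes
D1 (bracket A^-9 - A^-5 + 2A^-1 - 2A^3 + 3A^7 - A^11 + A^15 - A^19; 13 crossings at w = +3): V = x^(-5/2) - x^(-3/2) + x^(-1/2) - 3x^(1/2) + 2x^(3/2) - 2x^(5/2) + x^(7/2) - x^(9/2)
V(D2) = x^(-5/2) - x^(-3/2) + x^(-1/2) - 3x^(1/2) + 2x^(3/2) - 2x^(5/2) + x^(7/2) - x^(9/2)  (w -1, c 13, <D> = A^-21 - A^-17 + 2A^-13 - 2A^-9 + 3A^-5 - A^-1 + A^3 - A^7)
key observation: one V(x) for all 2 diagrams — one class (guaranteed)


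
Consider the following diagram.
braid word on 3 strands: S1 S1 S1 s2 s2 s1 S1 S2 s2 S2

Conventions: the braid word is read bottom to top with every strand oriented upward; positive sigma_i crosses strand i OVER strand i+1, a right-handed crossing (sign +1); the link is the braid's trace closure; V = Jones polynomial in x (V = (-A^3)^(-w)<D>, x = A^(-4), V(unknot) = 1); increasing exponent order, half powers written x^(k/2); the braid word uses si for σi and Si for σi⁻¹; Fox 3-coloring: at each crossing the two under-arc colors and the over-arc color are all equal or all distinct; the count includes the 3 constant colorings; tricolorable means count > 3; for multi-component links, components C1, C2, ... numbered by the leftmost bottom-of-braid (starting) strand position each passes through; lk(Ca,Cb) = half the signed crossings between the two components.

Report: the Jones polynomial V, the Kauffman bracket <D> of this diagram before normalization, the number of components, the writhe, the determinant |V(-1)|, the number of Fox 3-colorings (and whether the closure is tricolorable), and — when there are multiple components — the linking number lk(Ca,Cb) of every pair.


V(x) = -x^-4 + x^-3 + x^-1
bracket: A^-2 + A^6 - A^10, w = -2
1 component, writhe -2, over 10 crossings
det 3, colorings 9 of 3^10 — tricolorable
observation: w = -2 (over 10 crossings) is diagram-only; (-A^3)^(2) removes it from V


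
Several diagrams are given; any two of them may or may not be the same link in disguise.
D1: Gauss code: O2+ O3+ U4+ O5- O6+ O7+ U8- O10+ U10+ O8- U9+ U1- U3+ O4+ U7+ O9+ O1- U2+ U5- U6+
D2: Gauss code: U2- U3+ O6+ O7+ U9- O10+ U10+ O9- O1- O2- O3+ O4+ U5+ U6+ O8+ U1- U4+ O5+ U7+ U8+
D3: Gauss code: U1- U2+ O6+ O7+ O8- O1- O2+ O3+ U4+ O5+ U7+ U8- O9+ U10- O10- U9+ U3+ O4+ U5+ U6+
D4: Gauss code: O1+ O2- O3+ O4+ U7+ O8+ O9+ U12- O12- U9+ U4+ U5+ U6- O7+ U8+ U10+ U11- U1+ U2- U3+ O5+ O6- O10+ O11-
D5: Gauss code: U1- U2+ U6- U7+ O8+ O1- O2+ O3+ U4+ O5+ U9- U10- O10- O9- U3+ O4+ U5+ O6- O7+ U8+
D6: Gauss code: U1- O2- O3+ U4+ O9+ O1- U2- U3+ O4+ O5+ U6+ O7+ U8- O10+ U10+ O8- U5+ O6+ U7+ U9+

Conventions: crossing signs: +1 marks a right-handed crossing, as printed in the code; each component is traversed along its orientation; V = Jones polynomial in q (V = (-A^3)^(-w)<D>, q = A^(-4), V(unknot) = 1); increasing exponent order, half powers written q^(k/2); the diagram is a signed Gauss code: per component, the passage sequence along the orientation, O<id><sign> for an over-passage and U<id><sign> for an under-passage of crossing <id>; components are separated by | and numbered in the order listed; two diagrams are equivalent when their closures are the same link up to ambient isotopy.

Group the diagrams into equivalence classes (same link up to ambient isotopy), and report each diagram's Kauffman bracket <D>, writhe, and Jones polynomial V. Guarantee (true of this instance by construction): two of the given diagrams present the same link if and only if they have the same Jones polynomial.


grouping into links: {D1, D2, D3, D4, D5, D6}
V(D1) = q + q^3 - q^4  (w +4, c 10, <D> = -A^-4 + 1 + A^8)
D2 (bracket -A^-4 + 1 + A^8; 10 crossings at w = +4): V = q + q^3 - q^4
V(D3) = q + q^3 - q^4  [10 crossings, <D> = -A^-4 + 1 + A^8, w = +4]
V(D4) = q + q^3 - q^4  [12 crossings, <D> = -A^-4 + 1 + A^8, w = +4]
V(D5) = q + q^3 - q^4  [10 crossings, <D> = -A^-10 + A^-6 + A^2, w = +2]
V(D6) = q + q^3 - q^4  (w +4, c 10, <D> = -A^-4 + 1 + A^8)
key observation: all 6 diagrams share one V(q), hence one class


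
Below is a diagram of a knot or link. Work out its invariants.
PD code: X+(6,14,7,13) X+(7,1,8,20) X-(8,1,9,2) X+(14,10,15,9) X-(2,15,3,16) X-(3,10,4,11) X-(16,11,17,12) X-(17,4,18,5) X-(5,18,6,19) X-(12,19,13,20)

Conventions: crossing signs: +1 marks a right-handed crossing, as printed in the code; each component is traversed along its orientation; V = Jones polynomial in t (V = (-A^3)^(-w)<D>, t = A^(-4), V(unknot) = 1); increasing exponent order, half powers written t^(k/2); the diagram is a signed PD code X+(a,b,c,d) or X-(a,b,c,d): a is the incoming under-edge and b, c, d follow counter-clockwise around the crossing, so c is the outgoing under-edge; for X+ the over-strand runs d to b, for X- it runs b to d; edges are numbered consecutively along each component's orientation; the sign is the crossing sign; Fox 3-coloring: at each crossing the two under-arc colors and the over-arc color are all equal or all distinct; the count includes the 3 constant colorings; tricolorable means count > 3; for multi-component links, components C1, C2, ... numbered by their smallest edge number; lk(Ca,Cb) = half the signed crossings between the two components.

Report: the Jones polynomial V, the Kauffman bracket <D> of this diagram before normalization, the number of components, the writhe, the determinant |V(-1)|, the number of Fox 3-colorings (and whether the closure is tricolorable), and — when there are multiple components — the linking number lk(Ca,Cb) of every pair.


Jones polynomial: V(t) = -t^-6 + t^-5 - t^-4 + 2t^-3 - t^-2 + t^-1
<D> = A^-8 - A^-4 + 2 - A^4 + A^8 - A^12; writhe -4
components 1, writhe -4 (10 crossings)
3-colorings: 3 of 3^10, det 7 — not tricolorable
note: w = -4 shifts under R1 moves; the (-A^3)^(4) factor cancels that in V


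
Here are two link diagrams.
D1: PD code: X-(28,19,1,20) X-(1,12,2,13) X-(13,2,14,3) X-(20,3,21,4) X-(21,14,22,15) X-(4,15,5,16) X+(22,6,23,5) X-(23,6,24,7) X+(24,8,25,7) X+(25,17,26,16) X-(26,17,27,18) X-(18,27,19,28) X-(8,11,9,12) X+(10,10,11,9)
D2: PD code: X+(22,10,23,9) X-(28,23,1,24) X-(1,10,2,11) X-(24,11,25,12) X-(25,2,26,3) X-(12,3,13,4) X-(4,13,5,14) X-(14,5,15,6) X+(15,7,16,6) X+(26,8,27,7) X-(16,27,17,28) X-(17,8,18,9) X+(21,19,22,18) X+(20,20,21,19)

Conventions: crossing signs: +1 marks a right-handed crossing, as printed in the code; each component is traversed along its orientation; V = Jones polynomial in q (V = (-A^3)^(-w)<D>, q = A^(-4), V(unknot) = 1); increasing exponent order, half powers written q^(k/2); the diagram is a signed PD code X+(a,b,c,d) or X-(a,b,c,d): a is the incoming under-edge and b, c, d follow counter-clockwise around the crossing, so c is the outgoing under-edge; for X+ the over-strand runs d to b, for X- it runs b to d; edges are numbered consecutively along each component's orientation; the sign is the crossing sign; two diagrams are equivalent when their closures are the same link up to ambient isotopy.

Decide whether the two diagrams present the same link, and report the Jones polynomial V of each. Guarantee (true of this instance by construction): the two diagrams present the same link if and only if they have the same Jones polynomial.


equivalent: yes
D1 (bracket A^-10 + 2A^-2 - 2A^2 + A^6 - 2A^10 + A^14; 14 crossings at w = -6): V = q^-8 - 2q^-7 + q^-6 - 2q^-5 + 2q^-4 + q^-2
V(D2) = q^-8 - 2q^-7 + q^-6 - 2q^-5 + 2q^-4 + q^-2  [14 crossings, <D> = A^-4 + 2A^4 - 2A^8 + A^12 - 2A^16 + A^20, w = -4]
observation: one V(q) for all 2 diagrams — one class (guaranteed)


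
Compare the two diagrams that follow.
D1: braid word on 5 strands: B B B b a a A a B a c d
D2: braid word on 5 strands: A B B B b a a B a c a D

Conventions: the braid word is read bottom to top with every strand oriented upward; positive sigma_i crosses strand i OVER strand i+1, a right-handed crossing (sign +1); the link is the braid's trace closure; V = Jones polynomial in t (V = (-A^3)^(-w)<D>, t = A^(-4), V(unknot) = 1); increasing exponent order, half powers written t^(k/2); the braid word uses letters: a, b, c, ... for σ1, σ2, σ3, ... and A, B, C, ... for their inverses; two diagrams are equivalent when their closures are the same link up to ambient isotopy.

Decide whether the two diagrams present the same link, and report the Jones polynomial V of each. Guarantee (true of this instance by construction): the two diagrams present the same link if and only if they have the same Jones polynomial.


equivalent: yes
V(D1) = -t^-3 + 2t^-2 - 2t^-1 + 3 - 2t + 2t^2 - t^3  (w +2, c 12, <D> = -A^-6 + 2A^-2 - 2A^2 + 3A^6 - 2A^10 + 2A^14 - A^18)
V(D2) = -t^-3 + 2t^-2 - 2t^-1 + 3 - 2t + 2t^2 - t^3  [12 crossings, <D> = -A^-12 + 2A^-8 - 2A^-4 + 3 - 2A^4 + 2A^8 - A^12, w = 0]
key observation: D2 (12 crossings) and D1 (12) are Markov-related braid presentations


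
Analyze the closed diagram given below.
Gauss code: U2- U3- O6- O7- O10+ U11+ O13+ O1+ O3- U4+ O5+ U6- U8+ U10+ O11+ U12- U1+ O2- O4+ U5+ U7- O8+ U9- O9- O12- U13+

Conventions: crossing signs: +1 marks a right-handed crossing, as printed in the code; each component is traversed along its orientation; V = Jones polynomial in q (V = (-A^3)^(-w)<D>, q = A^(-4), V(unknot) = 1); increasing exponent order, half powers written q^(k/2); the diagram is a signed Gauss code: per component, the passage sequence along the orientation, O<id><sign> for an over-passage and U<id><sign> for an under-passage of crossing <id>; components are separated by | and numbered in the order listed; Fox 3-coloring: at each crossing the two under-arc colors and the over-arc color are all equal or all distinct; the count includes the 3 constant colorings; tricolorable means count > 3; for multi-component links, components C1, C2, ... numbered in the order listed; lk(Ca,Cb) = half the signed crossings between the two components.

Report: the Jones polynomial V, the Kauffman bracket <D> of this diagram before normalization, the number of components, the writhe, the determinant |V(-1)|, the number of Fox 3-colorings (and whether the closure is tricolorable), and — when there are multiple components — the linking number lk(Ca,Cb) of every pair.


Jones polynomial: V(q) = -q^-2 + 2q^-1 - 2 + 4q - 4q^2 + 4q^3 - 3q^4 + 2q^5 - q^6
<D> = A^-21 - 2A^-17 + 3A^-13 - 4A^-9 + 4A^-5 - 4A^-1 + 2A^3 - 2A^7 + A^11; writhe +1
components 1, writhe +1 (13 crossings)
3-colorings: 3 of 3^13, det 23 — not tricolorable
note: det 23 = |V(-1)|; not divisible by 3, so not tricolorable


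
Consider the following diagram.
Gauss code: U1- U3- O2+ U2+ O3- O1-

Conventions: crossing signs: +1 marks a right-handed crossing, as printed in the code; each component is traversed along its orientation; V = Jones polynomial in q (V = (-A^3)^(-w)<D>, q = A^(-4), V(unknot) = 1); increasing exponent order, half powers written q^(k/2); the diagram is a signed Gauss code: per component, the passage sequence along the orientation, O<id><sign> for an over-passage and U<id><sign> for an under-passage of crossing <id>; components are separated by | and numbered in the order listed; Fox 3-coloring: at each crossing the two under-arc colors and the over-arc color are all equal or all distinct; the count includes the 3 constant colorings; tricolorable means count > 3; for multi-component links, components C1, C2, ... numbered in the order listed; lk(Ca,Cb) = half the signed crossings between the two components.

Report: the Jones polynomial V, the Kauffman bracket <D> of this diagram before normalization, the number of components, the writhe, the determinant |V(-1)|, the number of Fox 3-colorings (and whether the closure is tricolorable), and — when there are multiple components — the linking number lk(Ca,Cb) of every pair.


V = 1
<D> = -A^-3 (w = -1)
1 component over 3 crossings, w = -1
3 Fox colorings among 3^3, |V(-1)| = 1: not tricolorable
why: w = -1 (over 3 crossings) is diagram-only; (-A^3)^(1) removes it from V


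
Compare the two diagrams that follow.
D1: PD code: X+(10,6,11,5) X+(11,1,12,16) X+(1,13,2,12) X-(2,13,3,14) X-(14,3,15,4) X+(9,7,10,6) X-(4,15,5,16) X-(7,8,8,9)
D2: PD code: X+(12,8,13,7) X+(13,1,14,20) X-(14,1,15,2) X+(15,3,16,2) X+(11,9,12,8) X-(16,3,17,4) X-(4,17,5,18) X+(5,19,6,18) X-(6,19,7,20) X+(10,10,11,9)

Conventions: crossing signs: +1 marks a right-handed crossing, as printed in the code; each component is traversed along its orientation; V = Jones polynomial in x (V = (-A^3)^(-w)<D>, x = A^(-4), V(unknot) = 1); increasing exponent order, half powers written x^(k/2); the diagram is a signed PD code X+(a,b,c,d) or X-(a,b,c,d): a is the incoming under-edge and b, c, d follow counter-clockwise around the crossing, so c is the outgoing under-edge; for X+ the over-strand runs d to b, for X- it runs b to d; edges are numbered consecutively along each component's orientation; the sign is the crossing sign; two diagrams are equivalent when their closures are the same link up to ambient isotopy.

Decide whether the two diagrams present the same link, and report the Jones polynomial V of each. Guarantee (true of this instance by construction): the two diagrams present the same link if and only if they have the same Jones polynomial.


equivalent: yes
D1 (bracket 1; 8 crossings at w = 0): V = 1
V(D2) = 1  [10 crossings, <D> = A^6, w = +2]
observation: all 2 diagrams share one V(x), hence one class


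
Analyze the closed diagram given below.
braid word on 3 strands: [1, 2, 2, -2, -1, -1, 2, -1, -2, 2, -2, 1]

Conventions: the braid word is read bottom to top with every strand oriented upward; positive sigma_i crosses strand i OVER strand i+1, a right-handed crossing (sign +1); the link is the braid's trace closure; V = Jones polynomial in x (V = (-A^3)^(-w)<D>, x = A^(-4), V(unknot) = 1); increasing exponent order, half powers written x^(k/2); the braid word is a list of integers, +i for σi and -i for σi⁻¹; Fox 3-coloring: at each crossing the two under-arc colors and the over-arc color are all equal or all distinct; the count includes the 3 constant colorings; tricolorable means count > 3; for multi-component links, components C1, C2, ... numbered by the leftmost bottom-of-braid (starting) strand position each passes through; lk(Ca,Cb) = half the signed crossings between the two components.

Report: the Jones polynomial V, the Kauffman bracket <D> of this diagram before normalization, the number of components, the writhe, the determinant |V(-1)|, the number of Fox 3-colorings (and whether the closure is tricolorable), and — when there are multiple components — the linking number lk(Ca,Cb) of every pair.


V(x) = -x^-3 + x^-2 - x^-1 + 3 - x + x^2 - x^3
bracket: -A^-12 + A^-8 - A^-4 + 3 - A^4 + A^8 - A^12, w = 0
1 component, writhe 0, over 12 crossings
det 9, colorings 27 of 3^12 — tricolorable
observation: |V(-1)| = 9: so tricolorable, since 3 divides 9


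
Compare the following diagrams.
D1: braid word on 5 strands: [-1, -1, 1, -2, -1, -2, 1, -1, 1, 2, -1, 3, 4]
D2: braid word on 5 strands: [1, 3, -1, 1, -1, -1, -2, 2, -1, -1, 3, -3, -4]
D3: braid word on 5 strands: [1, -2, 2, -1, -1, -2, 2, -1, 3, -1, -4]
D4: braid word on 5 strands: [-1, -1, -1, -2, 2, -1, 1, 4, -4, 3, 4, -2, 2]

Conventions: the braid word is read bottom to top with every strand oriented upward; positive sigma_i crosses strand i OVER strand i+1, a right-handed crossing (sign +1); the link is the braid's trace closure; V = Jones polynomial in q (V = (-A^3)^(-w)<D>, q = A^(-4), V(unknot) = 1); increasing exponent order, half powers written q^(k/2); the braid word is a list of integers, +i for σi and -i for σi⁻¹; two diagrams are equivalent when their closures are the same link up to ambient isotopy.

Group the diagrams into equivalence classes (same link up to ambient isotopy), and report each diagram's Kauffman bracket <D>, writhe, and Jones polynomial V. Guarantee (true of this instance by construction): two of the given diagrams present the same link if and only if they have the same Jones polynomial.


grouping into links: {D1, D2, D3, D4}
V(D1) = q^(-9/2) - q^(-5/2) - q^(-3/2) - q^(-1/2)  (w -1, c 13, <D> = A^-1 + A^3 + A^7 - A^15)
V(D2) = q^(-9/2) - q^(-5/2) - q^(-3/2) - q^(-1/2)  (w -3, c 13, <D> = A^-7 + A^-3 + A - A^9)
V(D3) = q^(-9/2) - q^(-5/2) - q^(-3/2) - q^(-1/2)  [11 crossings, <D> = A^-7 + A^-3 + A - A^9, w = -3]
V(D4) = q^(-9/2) - q^(-5/2) - q^(-3/2) - q^(-1/2)  [13 crossings, <D> = A^-1 + A^3 + A^7 - A^15, w = -1]
why: all 4 diagrams share one V(q), hence one class


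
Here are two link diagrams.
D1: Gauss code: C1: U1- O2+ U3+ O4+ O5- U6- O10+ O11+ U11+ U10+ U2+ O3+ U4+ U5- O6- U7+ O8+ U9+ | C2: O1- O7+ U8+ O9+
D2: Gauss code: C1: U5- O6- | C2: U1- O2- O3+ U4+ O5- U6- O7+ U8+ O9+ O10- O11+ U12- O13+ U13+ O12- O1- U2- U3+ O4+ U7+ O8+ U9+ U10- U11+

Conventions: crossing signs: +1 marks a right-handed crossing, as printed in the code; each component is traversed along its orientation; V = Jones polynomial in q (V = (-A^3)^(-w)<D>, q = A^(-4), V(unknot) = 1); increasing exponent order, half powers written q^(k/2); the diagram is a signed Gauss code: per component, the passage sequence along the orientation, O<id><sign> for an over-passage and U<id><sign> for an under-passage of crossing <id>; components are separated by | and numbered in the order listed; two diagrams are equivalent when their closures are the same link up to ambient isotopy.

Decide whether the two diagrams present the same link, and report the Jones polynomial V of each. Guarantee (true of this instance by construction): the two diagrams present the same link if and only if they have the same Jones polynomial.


same link: no
V(D1) = -q^(1/2) - q^(5/2)  [11 crossings, <D> = A^5 + A^13, w = +5]
V(D2) = -q^(-3/2) - 2q^(1/2) + q^(3/2) - q^(5/2) + q^(7/2)  [13 crossings, <D> = -A^-11 + A^-7 - A^-3 + 2A + A^9, w = +1]
insight: 2 values of V(q) split the 2 diagrams


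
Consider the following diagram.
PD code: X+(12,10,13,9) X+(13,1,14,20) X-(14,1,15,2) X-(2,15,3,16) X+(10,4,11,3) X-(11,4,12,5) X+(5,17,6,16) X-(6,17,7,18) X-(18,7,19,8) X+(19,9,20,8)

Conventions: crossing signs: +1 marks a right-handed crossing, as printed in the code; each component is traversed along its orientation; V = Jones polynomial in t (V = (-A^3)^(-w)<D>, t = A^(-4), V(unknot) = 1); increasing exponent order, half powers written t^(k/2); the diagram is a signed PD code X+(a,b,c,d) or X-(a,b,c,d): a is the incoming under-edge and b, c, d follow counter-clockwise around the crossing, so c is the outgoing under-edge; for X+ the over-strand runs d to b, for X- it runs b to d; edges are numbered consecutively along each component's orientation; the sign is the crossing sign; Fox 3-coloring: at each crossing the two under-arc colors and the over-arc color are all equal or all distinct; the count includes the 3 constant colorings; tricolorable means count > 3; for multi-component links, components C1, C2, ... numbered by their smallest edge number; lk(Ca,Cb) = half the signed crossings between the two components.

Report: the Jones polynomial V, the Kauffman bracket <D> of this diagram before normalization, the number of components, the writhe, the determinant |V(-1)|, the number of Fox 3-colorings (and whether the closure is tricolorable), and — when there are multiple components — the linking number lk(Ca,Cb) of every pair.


V(t) = 1
bracket: 1, w = 0
1 component, writhe 0, over 10 crossings
det 1, colorings 3 of 3^10 — not tricolorable
observation: w = 0 shifts under R1 moves; the (-A^3)^(0) factor cancels that in V


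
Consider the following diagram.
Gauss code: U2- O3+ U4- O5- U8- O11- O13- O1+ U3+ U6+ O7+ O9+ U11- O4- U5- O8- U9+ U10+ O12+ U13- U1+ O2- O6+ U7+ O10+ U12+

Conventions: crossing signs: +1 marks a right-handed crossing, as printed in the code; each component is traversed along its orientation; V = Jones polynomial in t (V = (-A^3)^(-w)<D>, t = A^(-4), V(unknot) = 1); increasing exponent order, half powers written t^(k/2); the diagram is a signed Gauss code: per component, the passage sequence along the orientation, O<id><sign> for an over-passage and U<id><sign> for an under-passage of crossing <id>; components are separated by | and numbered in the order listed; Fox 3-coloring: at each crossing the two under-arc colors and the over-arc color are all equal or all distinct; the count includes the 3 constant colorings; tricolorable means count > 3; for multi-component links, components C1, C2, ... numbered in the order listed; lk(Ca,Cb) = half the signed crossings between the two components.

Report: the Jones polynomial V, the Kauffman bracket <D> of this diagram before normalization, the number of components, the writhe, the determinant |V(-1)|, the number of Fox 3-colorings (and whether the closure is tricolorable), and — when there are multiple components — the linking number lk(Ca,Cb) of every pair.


V = t^-4 - 2t^-3 + 3t^-2 - 4t^-1 + 5 - 4t + 3t^2 - 2t^3 + t^4
<D> = -A^-13 + 2A^-9 - 3A^-5 + 4A^-1 - 5A^3 + 4A^7 - 3A^11 + 2A^15 - A^19 (w = +1)
1 component over 13 crossings, w = +1
3 Fox colorings among 3^13, |V(-1)| = 25: not tricolorable
why: V is palindromic (span 8, det 25): t -> 1/t fixes it; necessary, not sufficient, for amphichirality


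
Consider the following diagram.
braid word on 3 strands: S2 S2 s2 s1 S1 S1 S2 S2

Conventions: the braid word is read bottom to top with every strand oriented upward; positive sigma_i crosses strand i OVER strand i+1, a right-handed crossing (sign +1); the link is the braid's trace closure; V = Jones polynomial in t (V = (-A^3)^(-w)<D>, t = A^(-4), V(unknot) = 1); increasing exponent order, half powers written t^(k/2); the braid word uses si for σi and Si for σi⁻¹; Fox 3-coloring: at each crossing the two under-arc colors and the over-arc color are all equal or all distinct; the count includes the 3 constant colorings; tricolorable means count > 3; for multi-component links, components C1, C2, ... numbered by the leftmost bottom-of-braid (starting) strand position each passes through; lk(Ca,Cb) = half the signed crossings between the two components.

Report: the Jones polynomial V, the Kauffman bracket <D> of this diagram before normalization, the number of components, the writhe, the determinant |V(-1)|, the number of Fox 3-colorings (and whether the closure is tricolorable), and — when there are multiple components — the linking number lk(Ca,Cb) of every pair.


Jones polynomial: V(t) = -t^-4 + t^-3 + t^-1
<D> = A^-8 + 1 - A^4; writhe -4
components 1, writhe -4 (8 crossings)
3-colorings: 9 of 3^8, det 3 — tricolorable
note: w = -4 (over 8 crossings) is diagram-only; (-A^3)^(4) removes it from V


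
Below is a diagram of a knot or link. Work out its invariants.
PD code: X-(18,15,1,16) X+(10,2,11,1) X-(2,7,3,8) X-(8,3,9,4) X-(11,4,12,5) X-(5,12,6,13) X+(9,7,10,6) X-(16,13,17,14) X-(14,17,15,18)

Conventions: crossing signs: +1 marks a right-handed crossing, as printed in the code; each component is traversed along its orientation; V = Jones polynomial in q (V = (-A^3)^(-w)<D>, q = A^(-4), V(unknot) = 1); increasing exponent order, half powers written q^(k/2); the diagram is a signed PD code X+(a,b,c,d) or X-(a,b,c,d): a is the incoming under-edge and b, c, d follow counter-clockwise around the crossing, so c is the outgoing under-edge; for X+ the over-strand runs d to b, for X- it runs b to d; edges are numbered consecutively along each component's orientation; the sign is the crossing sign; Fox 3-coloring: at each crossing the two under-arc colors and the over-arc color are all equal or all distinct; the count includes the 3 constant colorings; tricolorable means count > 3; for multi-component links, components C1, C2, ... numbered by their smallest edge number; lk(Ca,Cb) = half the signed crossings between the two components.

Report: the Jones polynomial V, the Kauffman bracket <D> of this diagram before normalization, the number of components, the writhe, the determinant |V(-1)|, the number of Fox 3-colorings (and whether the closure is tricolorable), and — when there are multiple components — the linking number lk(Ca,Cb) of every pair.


V = q^-8 - 2q^-7 + q^-6 - 2q^-5 + 2q^-4 + q^-2
<D> = -A^-7 - 2A + 2A^5 - A^9 + 2A^13 - A^17 (w = -5)
1 component over 9 crossings, w = -5
27 Fox colorings among 3^9, |V(-1)| = 9: tricolorable
why: |V(-1)| = 9: so tricolorable, since 3 divides 9
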